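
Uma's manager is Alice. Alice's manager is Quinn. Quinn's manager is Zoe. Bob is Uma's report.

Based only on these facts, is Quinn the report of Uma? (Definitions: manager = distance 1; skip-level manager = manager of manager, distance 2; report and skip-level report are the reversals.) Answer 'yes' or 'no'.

Answer: no

Derivation:
Reconstructing the manager chain from the given facts:
  Zoe -> Quinn -> Alice -> Uma -> Bob
(each arrow means 'manager of the next')
Positions in the chain (0 = top):
  position of Zoe: 0
  position of Quinn: 1
  position of Alice: 2
  position of Uma: 3
  position of Bob: 4

Quinn is at position 1, Uma is at position 3; signed distance (j - i) = 2.
'report' requires j - i = -1. Actual distance is 2, so the relation does NOT hold.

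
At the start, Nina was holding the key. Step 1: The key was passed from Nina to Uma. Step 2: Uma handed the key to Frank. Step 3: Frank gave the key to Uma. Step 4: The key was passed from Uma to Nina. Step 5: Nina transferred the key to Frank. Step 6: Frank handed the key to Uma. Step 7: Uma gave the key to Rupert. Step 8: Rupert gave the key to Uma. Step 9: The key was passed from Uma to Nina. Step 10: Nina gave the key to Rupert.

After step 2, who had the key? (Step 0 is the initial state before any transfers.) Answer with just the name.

Answer: Frank

Derivation:
Tracking the key holder through step 2:
After step 0 (start): Nina
After step 1: Uma
After step 2: Frank

At step 2, the holder is Frank.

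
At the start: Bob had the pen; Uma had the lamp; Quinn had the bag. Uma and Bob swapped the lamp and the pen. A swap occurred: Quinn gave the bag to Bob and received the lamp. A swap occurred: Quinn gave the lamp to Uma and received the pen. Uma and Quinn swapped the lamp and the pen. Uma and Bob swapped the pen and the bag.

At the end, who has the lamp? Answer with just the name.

Answer: Quinn

Derivation:
Tracking all object holders:
Start: pen:Bob, lamp:Uma, bag:Quinn
Event 1 (swap lamp<->pen: now lamp:Bob, pen:Uma). State: pen:Uma, lamp:Bob, bag:Quinn
Event 2 (swap bag<->lamp: now bag:Bob, lamp:Quinn). State: pen:Uma, lamp:Quinn, bag:Bob
Event 3 (swap lamp<->pen: now lamp:Uma, pen:Quinn). State: pen:Quinn, lamp:Uma, bag:Bob
Event 4 (swap lamp<->pen: now lamp:Quinn, pen:Uma). State: pen:Uma, lamp:Quinn, bag:Bob
Event 5 (swap pen<->bag: now pen:Bob, bag:Uma). State: pen:Bob, lamp:Quinn, bag:Uma

Final state: pen:Bob, lamp:Quinn, bag:Uma
The lamp is held by Quinn.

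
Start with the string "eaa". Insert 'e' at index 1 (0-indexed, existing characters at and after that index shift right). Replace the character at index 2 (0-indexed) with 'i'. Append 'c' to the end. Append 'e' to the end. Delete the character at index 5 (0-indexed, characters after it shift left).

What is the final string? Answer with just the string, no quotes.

Applying each edit step by step:
Start: "eaa"
Op 1 (insert 'e' at idx 1): "eaa" -> "eeaa"
Op 2 (replace idx 2: 'a' -> 'i'): "eeaa" -> "eeia"
Op 3 (append 'c'): "eeia" -> "eeiac"
Op 4 (append 'e'): "eeiac" -> "eeiace"
Op 5 (delete idx 5 = 'e'): "eeiace" -> "eeiac"

Answer: eeiac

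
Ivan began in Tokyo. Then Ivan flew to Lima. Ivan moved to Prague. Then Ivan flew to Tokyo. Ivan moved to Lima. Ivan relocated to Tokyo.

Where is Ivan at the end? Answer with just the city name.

Tracking Ivan's location:
Start: Ivan is in Tokyo.
After move 1: Tokyo -> Lima. Ivan is in Lima.
After move 2: Lima -> Prague. Ivan is in Prague.
After move 3: Prague -> Tokyo. Ivan is in Tokyo.
After move 4: Tokyo -> Lima. Ivan is in Lima.
After move 5: Lima -> Tokyo. Ivan is in Tokyo.

Answer: Tokyo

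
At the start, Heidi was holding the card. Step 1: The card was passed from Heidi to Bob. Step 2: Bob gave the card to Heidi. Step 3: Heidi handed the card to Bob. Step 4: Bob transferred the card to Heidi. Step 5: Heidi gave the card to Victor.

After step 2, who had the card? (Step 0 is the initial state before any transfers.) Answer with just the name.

Tracking the card holder through step 2:
After step 0 (start): Heidi
After step 1: Bob
After step 2: Heidi

At step 2, the holder is Heidi.

Answer: Heidi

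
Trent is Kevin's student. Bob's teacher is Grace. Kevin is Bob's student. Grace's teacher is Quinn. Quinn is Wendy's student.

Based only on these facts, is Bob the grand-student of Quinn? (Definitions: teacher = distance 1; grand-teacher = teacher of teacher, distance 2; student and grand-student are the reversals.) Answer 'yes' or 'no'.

Answer: yes

Derivation:
Reconstructing the teacher chain from the given facts:
  Wendy -> Quinn -> Grace -> Bob -> Kevin -> Trent
(each arrow means 'teacher of the next')
Positions in the chain (0 = top):
  position of Wendy: 0
  position of Quinn: 1
  position of Grace: 2
  position of Bob: 3
  position of Kevin: 4
  position of Trent: 5

Bob is at position 3, Quinn is at position 1; signed distance (j - i) = -2.
'grand-student' requires j - i = -2. Actual distance is -2, so the relation HOLDS.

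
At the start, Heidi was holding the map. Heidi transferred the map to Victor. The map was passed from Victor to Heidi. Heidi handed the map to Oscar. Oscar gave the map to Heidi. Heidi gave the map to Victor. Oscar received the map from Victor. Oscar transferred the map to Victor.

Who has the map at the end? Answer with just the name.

Tracking the map through each event:
Start: Heidi has the map.
After event 1: Victor has the map.
After event 2: Heidi has the map.
After event 3: Oscar has the map.
After event 4: Heidi has the map.
After event 5: Victor has the map.
After event 6: Oscar has the map.
After event 7: Victor has the map.

Answer: Victor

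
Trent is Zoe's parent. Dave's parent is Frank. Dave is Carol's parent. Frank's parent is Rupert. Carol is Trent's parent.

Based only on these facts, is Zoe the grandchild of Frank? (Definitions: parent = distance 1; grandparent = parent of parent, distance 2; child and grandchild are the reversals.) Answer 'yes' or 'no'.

Answer: no

Derivation:
Reconstructing the parent chain from the given facts:
  Rupert -> Frank -> Dave -> Carol -> Trent -> Zoe
(each arrow means 'parent of the next')
Positions in the chain (0 = top):
  position of Rupert: 0
  position of Frank: 1
  position of Dave: 2
  position of Carol: 3
  position of Trent: 4
  position of Zoe: 5

Zoe is at position 5, Frank is at position 1; signed distance (j - i) = -4.
'grandchild' requires j - i = -2. Actual distance is -4, so the relation does NOT hold.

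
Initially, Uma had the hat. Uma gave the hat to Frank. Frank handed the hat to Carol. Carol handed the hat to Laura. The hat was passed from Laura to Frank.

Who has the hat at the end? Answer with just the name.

Tracking the hat through each event:
Start: Uma has the hat.
After event 1: Frank has the hat.
After event 2: Carol has the hat.
After event 3: Laura has the hat.
After event 4: Frank has the hat.

Answer: Frank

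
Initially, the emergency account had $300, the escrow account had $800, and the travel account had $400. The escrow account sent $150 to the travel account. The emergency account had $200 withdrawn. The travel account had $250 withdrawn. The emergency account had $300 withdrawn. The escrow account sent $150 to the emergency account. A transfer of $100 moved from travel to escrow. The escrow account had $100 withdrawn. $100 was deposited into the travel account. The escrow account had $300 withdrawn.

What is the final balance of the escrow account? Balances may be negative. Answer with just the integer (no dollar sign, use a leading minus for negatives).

Tracking account balances step by step:
Start: emergency=300, escrow=800, travel=400
Event 1 (transfer 150 escrow -> travel): escrow: 800 - 150 = 650, travel: 400 + 150 = 550. Balances: emergency=300, escrow=650, travel=550
Event 2 (withdraw 200 from emergency): emergency: 300 - 200 = 100. Balances: emergency=100, escrow=650, travel=550
Event 3 (withdraw 250 from travel): travel: 550 - 250 = 300. Balances: emergency=100, escrow=650, travel=300
Event 4 (withdraw 300 from emergency): emergency: 100 - 300 = -200. Balances: emergency=-200, escrow=650, travel=300
Event 5 (transfer 150 escrow -> emergency): escrow: 650 - 150 = 500, emergency: -200 + 150 = -50. Balances: emergency=-50, escrow=500, travel=300
Event 6 (transfer 100 travel -> escrow): travel: 300 - 100 = 200, escrow: 500 + 100 = 600. Balances: emergency=-50, escrow=600, travel=200
Event 7 (withdraw 100 from escrow): escrow: 600 - 100 = 500. Balances: emergency=-50, escrow=500, travel=200
Event 8 (deposit 100 to travel): travel: 200 + 100 = 300. Balances: emergency=-50, escrow=500, travel=300
Event 9 (withdraw 300 from escrow): escrow: 500 - 300 = 200. Balances: emergency=-50, escrow=200, travel=300

Final balance of escrow: 200

Answer: 200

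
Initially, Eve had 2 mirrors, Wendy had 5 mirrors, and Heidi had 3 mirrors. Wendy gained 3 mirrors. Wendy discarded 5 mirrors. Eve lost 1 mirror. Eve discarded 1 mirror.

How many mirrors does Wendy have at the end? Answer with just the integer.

Answer: 3

Derivation:
Tracking counts step by step:
Start: Eve=2, Wendy=5, Heidi=3
Event 1 (Wendy +3): Wendy: 5 -> 8. State: Eve=2, Wendy=8, Heidi=3
Event 2 (Wendy -5): Wendy: 8 -> 3. State: Eve=2, Wendy=3, Heidi=3
Event 3 (Eve -1): Eve: 2 -> 1. State: Eve=1, Wendy=3, Heidi=3
Event 4 (Eve -1): Eve: 1 -> 0. State: Eve=0, Wendy=3, Heidi=3

Wendy's final count: 3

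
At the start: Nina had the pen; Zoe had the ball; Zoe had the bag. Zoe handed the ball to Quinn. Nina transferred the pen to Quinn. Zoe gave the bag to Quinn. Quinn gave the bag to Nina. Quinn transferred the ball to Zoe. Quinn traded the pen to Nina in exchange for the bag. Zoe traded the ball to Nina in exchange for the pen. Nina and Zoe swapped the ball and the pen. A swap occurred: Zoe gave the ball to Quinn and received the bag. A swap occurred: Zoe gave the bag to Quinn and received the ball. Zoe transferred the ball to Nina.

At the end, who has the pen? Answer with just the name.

Answer: Nina

Derivation:
Tracking all object holders:
Start: pen:Nina, ball:Zoe, bag:Zoe
Event 1 (give ball: Zoe -> Quinn). State: pen:Nina, ball:Quinn, bag:Zoe
Event 2 (give pen: Nina -> Quinn). State: pen:Quinn, ball:Quinn, bag:Zoe
Event 3 (give bag: Zoe -> Quinn). State: pen:Quinn, ball:Quinn, bag:Quinn
Event 4 (give bag: Quinn -> Nina). State: pen:Quinn, ball:Quinn, bag:Nina
Event 5 (give ball: Quinn -> Zoe). State: pen:Quinn, ball:Zoe, bag:Nina
Event 6 (swap pen<->bag: now pen:Nina, bag:Quinn). State: pen:Nina, ball:Zoe, bag:Quinn
Event 7 (swap ball<->pen: now ball:Nina, pen:Zoe). State: pen:Zoe, ball:Nina, bag:Quinn
Event 8 (swap ball<->pen: now ball:Zoe, pen:Nina). State: pen:Nina, ball:Zoe, bag:Quinn
Event 9 (swap ball<->bag: now ball:Quinn, bag:Zoe). State: pen:Nina, ball:Quinn, bag:Zoe
Event 10 (swap bag<->ball: now bag:Quinn, ball:Zoe). State: pen:Nina, ball:Zoe, bag:Quinn
Event 11 (give ball: Zoe -> Nina). State: pen:Nina, ball:Nina, bag:Quinn

Final state: pen:Nina, ball:Nina, bag:Quinn
The pen is held by Nina.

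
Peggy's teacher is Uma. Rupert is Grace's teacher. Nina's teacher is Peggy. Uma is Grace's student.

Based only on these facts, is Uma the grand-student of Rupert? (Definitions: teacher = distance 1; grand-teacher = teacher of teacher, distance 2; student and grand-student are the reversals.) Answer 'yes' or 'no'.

Reconstructing the teacher chain from the given facts:
  Rupert -> Grace -> Uma -> Peggy -> Nina
(each arrow means 'teacher of the next')
Positions in the chain (0 = top):
  position of Rupert: 0
  position of Grace: 1
  position of Uma: 2
  position of Peggy: 3
  position of Nina: 4

Uma is at position 2, Rupert is at position 0; signed distance (j - i) = -2.
'grand-student' requires j - i = -2. Actual distance is -2, so the relation HOLDS.

Answer: yes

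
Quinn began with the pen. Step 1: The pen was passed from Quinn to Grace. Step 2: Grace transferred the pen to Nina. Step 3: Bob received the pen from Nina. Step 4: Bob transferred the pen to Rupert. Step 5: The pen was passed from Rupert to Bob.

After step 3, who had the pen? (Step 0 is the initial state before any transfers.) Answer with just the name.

Tracking the pen holder through step 3:
After step 0 (start): Quinn
After step 1: Grace
After step 2: Nina
After step 3: Bob

At step 3, the holder is Bob.

Answer: Bob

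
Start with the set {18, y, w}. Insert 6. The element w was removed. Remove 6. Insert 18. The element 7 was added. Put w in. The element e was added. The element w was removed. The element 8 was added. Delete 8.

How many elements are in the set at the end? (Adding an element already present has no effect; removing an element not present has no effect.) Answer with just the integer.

Tracking the set through each operation:
Start: {18, w, y}
Event 1 (add 6): added. Set: {18, 6, w, y}
Event 2 (remove w): removed. Set: {18, 6, y}
Event 3 (remove 6): removed. Set: {18, y}
Event 4 (add 18): already present, no change. Set: {18, y}
Event 5 (add 7): added. Set: {18, 7, y}
Event 6 (add w): added. Set: {18, 7, w, y}
Event 7 (add e): added. Set: {18, 7, e, w, y}
Event 8 (remove w): removed. Set: {18, 7, e, y}
Event 9 (add 8): added. Set: {18, 7, 8, e, y}
Event 10 (remove 8): removed. Set: {18, 7, e, y}

Final set: {18, 7, e, y} (size 4)

Answer: 4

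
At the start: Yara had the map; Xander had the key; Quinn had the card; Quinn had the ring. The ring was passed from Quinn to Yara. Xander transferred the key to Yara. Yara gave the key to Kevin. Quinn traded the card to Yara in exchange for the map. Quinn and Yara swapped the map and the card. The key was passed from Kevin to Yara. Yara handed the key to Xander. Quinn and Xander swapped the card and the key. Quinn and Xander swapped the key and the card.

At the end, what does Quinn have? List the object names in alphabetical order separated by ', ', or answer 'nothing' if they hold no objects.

Answer: card

Derivation:
Tracking all object holders:
Start: map:Yara, key:Xander, card:Quinn, ring:Quinn
Event 1 (give ring: Quinn -> Yara). State: map:Yara, key:Xander, card:Quinn, ring:Yara
Event 2 (give key: Xander -> Yara). State: map:Yara, key:Yara, card:Quinn, ring:Yara
Event 3 (give key: Yara -> Kevin). State: map:Yara, key:Kevin, card:Quinn, ring:Yara
Event 4 (swap card<->map: now card:Yara, map:Quinn). State: map:Quinn, key:Kevin, card:Yara, ring:Yara
Event 5 (swap map<->card: now map:Yara, card:Quinn). State: map:Yara, key:Kevin, card:Quinn, ring:Yara
Event 6 (give key: Kevin -> Yara). State: map:Yara, key:Yara, card:Quinn, ring:Yara
Event 7 (give key: Yara -> Xander). State: map:Yara, key:Xander, card:Quinn, ring:Yara
Event 8 (swap card<->key: now card:Xander, key:Quinn). State: map:Yara, key:Quinn, card:Xander, ring:Yara
Event 9 (swap key<->card: now key:Xander, card:Quinn). State: map:Yara, key:Xander, card:Quinn, ring:Yara

Final state: map:Yara, key:Xander, card:Quinn, ring:Yara
Quinn holds: card.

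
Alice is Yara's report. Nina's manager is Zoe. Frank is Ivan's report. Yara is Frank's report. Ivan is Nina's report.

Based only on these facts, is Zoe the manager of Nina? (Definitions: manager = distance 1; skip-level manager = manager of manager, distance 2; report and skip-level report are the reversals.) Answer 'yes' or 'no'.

Answer: yes

Derivation:
Reconstructing the manager chain from the given facts:
  Zoe -> Nina -> Ivan -> Frank -> Yara -> Alice
(each arrow means 'manager of the next')
Positions in the chain (0 = top):
  position of Zoe: 0
  position of Nina: 1
  position of Ivan: 2
  position of Frank: 3
  position of Yara: 4
  position of Alice: 5

Zoe is at position 0, Nina is at position 1; signed distance (j - i) = 1.
'manager' requires j - i = 1. Actual distance is 1, so the relation HOLDS.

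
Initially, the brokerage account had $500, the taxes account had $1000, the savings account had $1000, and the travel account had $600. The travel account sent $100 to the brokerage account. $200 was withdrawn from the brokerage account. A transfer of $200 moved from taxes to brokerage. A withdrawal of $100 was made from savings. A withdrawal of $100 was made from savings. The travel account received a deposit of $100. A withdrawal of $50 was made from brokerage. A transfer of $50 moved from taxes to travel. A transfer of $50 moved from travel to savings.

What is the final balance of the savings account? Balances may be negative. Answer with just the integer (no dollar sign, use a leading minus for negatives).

Answer: 850

Derivation:
Tracking account balances step by step:
Start: brokerage=500, taxes=1000, savings=1000, travel=600
Event 1 (transfer 100 travel -> brokerage): travel: 600 - 100 = 500, brokerage: 500 + 100 = 600. Balances: brokerage=600, taxes=1000, savings=1000, travel=500
Event 2 (withdraw 200 from brokerage): brokerage: 600 - 200 = 400. Balances: brokerage=400, taxes=1000, savings=1000, travel=500
Event 3 (transfer 200 taxes -> brokerage): taxes: 1000 - 200 = 800, brokerage: 400 + 200 = 600. Balances: brokerage=600, taxes=800, savings=1000, travel=500
Event 4 (withdraw 100 from savings): savings: 1000 - 100 = 900. Balances: brokerage=600, taxes=800, savings=900, travel=500
Event 5 (withdraw 100 from savings): savings: 900 - 100 = 800. Balances: brokerage=600, taxes=800, savings=800, travel=500
Event 6 (deposit 100 to travel): travel: 500 + 100 = 600. Balances: brokerage=600, taxes=800, savings=800, travel=600
Event 7 (withdraw 50 from brokerage): brokerage: 600 - 50 = 550. Balances: brokerage=550, taxes=800, savings=800, travel=600
Event 8 (transfer 50 taxes -> travel): taxes: 800 - 50 = 750, travel: 600 + 50 = 650. Balances: brokerage=550, taxes=750, savings=800, travel=650
Event 9 (transfer 50 travel -> savings): travel: 650 - 50 = 600, savings: 800 + 50 = 850. Balances: brokerage=550, taxes=750, savings=850, travel=600

Final balance of savings: 850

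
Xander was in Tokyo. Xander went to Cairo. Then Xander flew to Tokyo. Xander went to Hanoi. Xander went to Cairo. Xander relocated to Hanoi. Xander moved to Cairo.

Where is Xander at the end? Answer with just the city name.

Tracking Xander's location:
Start: Xander is in Tokyo.
After move 1: Tokyo -> Cairo. Xander is in Cairo.
After move 2: Cairo -> Tokyo. Xander is in Tokyo.
After move 3: Tokyo -> Hanoi. Xander is in Hanoi.
After move 4: Hanoi -> Cairo. Xander is in Cairo.
After move 5: Cairo -> Hanoi. Xander is in Hanoi.
After move 6: Hanoi -> Cairo. Xander is in Cairo.

Answer: Cairo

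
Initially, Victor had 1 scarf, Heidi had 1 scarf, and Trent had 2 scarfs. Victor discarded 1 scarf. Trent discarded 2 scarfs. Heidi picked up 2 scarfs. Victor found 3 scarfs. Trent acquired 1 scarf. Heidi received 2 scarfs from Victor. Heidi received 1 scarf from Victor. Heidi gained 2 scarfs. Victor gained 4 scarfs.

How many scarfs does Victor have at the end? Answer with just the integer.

Tracking counts step by step:
Start: Victor=1, Heidi=1, Trent=2
Event 1 (Victor -1): Victor: 1 -> 0. State: Victor=0, Heidi=1, Trent=2
Event 2 (Trent -2): Trent: 2 -> 0. State: Victor=0, Heidi=1, Trent=0
Event 3 (Heidi +2): Heidi: 1 -> 3. State: Victor=0, Heidi=3, Trent=0
Event 4 (Victor +3): Victor: 0 -> 3. State: Victor=3, Heidi=3, Trent=0
Event 5 (Trent +1): Trent: 0 -> 1. State: Victor=3, Heidi=3, Trent=1
Event 6 (Victor -> Heidi, 2): Victor: 3 -> 1, Heidi: 3 -> 5. State: Victor=1, Heidi=5, Trent=1
Event 7 (Victor -> Heidi, 1): Victor: 1 -> 0, Heidi: 5 -> 6. State: Victor=0, Heidi=6, Trent=1
Event 8 (Heidi +2): Heidi: 6 -> 8. State: Victor=0, Heidi=8, Trent=1
Event 9 (Victor +4): Victor: 0 -> 4. State: Victor=4, Heidi=8, Trent=1

Victor's final count: 4

Answer: 4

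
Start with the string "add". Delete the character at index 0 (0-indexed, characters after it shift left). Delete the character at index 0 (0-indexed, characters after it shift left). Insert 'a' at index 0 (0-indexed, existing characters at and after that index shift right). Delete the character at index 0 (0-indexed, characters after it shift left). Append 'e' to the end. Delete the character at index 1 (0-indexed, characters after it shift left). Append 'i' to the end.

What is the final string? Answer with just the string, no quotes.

Applying each edit step by step:
Start: "add"
Op 1 (delete idx 0 = 'a'): "add" -> "dd"
Op 2 (delete idx 0 = 'd'): "dd" -> "d"
Op 3 (insert 'a' at idx 0): "d" -> "ad"
Op 4 (delete idx 0 = 'a'): "ad" -> "d"
Op 5 (append 'e'): "d" -> "de"
Op 6 (delete idx 1 = 'e'): "de" -> "d"
Op 7 (append 'i'): "d" -> "di"

Answer: di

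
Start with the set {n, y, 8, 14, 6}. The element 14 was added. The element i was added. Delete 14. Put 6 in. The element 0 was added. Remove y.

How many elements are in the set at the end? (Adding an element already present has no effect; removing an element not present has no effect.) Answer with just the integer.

Tracking the set through each operation:
Start: {14, 6, 8, n, y}
Event 1 (add 14): already present, no change. Set: {14, 6, 8, n, y}
Event 2 (add i): added. Set: {14, 6, 8, i, n, y}
Event 3 (remove 14): removed. Set: {6, 8, i, n, y}
Event 4 (add 6): already present, no change. Set: {6, 8, i, n, y}
Event 5 (add 0): added. Set: {0, 6, 8, i, n, y}
Event 6 (remove y): removed. Set: {0, 6, 8, i, n}

Final set: {0, 6, 8, i, n} (size 5)

Answer: 5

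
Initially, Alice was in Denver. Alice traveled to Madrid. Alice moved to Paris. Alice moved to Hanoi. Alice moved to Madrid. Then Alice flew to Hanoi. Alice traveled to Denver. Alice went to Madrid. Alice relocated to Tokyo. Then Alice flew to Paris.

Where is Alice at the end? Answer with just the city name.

Tracking Alice's location:
Start: Alice is in Denver.
After move 1: Denver -> Madrid. Alice is in Madrid.
After move 2: Madrid -> Paris. Alice is in Paris.
After move 3: Paris -> Hanoi. Alice is in Hanoi.
After move 4: Hanoi -> Madrid. Alice is in Madrid.
After move 5: Madrid -> Hanoi. Alice is in Hanoi.
After move 6: Hanoi -> Denver. Alice is in Denver.
After move 7: Denver -> Madrid. Alice is in Madrid.
After move 8: Madrid -> Tokyo. Alice is in Tokyo.
After move 9: Tokyo -> Paris. Alice is in Paris.

Answer: Paris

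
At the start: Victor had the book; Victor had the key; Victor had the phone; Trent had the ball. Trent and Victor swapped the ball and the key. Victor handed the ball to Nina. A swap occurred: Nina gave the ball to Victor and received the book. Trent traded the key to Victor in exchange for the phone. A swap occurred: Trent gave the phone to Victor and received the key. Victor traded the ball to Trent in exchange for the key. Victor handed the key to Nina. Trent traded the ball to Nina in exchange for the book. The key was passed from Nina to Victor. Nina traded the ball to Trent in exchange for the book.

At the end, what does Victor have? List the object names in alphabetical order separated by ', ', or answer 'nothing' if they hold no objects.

Answer: key, phone

Derivation:
Tracking all object holders:
Start: book:Victor, key:Victor, phone:Victor, ball:Trent
Event 1 (swap ball<->key: now ball:Victor, key:Trent). State: book:Victor, key:Trent, phone:Victor, ball:Victor
Event 2 (give ball: Victor -> Nina). State: book:Victor, key:Trent, phone:Victor, ball:Nina
Event 3 (swap ball<->book: now ball:Victor, book:Nina). State: book:Nina, key:Trent, phone:Victor, ball:Victor
Event 4 (swap key<->phone: now key:Victor, phone:Trent). State: book:Nina, key:Victor, phone:Trent, ball:Victor
Event 5 (swap phone<->key: now phone:Victor, key:Trent). State: book:Nina, key:Trent, phone:Victor, ball:Victor
Event 6 (swap ball<->key: now ball:Trent, key:Victor). State: book:Nina, key:Victor, phone:Victor, ball:Trent
Event 7 (give key: Victor -> Nina). State: book:Nina, key:Nina, phone:Victor, ball:Trent
Event 8 (swap ball<->book: now ball:Nina, book:Trent). State: book:Trent, key:Nina, phone:Victor, ball:Nina
Event 9 (give key: Nina -> Victor). State: book:Trent, key:Victor, phone:Victor, ball:Nina
Event 10 (swap ball<->book: now ball:Trent, book:Nina). State: book:Nina, key:Victor, phone:Victor, ball:Trent

Final state: book:Nina, key:Victor, phone:Victor, ball:Trent
Victor holds: key, phone.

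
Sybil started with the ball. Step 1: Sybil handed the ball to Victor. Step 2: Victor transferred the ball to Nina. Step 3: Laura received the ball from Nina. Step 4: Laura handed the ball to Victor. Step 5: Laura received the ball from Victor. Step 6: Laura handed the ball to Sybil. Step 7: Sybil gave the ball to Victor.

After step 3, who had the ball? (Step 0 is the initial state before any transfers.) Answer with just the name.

Answer: Laura

Derivation:
Tracking the ball holder through step 3:
After step 0 (start): Sybil
After step 1: Victor
After step 2: Nina
After step 3: Laura

At step 3, the holder is Laura.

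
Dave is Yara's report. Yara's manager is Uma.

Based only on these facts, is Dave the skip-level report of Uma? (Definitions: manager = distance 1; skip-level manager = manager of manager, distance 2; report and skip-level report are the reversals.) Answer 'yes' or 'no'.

Answer: yes

Derivation:
Reconstructing the manager chain from the given facts:
  Uma -> Yara -> Dave
(each arrow means 'manager of the next')
Positions in the chain (0 = top):
  position of Uma: 0
  position of Yara: 1
  position of Dave: 2

Dave is at position 2, Uma is at position 0; signed distance (j - i) = -2.
'skip-level report' requires j - i = -2. Actual distance is -2, so the relation HOLDS.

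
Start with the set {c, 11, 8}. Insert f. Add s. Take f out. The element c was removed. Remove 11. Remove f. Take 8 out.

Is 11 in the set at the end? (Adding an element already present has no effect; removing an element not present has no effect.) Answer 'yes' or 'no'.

Answer: no

Derivation:
Tracking the set through each operation:
Start: {11, 8, c}
Event 1 (add f): added. Set: {11, 8, c, f}
Event 2 (add s): added. Set: {11, 8, c, f, s}
Event 3 (remove f): removed. Set: {11, 8, c, s}
Event 4 (remove c): removed. Set: {11, 8, s}
Event 5 (remove 11): removed. Set: {8, s}
Event 6 (remove f): not present, no change. Set: {8, s}
Event 7 (remove 8): removed. Set: {s}

Final set: {s} (size 1)
11 is NOT in the final set.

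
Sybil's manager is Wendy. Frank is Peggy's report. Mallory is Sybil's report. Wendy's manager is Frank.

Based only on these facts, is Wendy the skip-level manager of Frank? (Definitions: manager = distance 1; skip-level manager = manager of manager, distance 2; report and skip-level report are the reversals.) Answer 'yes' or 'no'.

Reconstructing the manager chain from the given facts:
  Peggy -> Frank -> Wendy -> Sybil -> Mallory
(each arrow means 'manager of the next')
Positions in the chain (0 = top):
  position of Peggy: 0
  position of Frank: 1
  position of Wendy: 2
  position of Sybil: 3
  position of Mallory: 4

Wendy is at position 2, Frank is at position 1; signed distance (j - i) = -1.
'skip-level manager' requires j - i = 2. Actual distance is -1, so the relation does NOT hold.

Answer: no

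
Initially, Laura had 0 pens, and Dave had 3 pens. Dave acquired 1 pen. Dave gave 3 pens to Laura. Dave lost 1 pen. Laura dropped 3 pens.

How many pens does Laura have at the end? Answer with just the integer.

Tracking counts step by step:
Start: Laura=0, Dave=3
Event 1 (Dave +1): Dave: 3 -> 4. State: Laura=0, Dave=4
Event 2 (Dave -> Laura, 3): Dave: 4 -> 1, Laura: 0 -> 3. State: Laura=3, Dave=1
Event 3 (Dave -1): Dave: 1 -> 0. State: Laura=3, Dave=0
Event 4 (Laura -3): Laura: 3 -> 0. State: Laura=0, Dave=0

Laura's final count: 0

Answer: 0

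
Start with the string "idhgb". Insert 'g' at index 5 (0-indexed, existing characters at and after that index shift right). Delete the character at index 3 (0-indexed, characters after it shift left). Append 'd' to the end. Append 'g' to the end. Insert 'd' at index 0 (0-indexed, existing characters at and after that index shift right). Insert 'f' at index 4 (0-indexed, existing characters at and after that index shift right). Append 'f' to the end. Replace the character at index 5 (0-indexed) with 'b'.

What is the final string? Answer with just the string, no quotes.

Answer: didhfbgdgf

Derivation:
Applying each edit step by step:
Start: "idhgb"
Op 1 (insert 'g' at idx 5): "idhgb" -> "idhgbg"
Op 2 (delete idx 3 = 'g'): "idhgbg" -> "idhbg"
Op 3 (append 'd'): "idhbg" -> "idhbgd"
Op 4 (append 'g'): "idhbgd" -> "idhbgdg"
Op 5 (insert 'd' at idx 0): "idhbgdg" -> "didhbgdg"
Op 6 (insert 'f' at idx 4): "didhbgdg" -> "didhfbgdg"
Op 7 (append 'f'): "didhfbgdg" -> "didhfbgdgf"
Op 8 (replace idx 5: 'b' -> 'b'): "didhfbgdgf" -> "didhfbgdgf"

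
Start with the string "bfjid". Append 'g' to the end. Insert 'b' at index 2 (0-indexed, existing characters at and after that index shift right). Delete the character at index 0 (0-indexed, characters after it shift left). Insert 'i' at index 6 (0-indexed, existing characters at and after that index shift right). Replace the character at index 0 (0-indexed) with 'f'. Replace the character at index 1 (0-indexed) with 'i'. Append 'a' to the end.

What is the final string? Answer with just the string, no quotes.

Applying each edit step by step:
Start: "bfjid"
Op 1 (append 'g'): "bfjid" -> "bfjidg"
Op 2 (insert 'b' at idx 2): "bfjidg" -> "bfbjidg"
Op 3 (delete idx 0 = 'b'): "bfbjidg" -> "fbjidg"
Op 4 (insert 'i' at idx 6): "fbjidg" -> "fbjidgi"
Op 5 (replace idx 0: 'f' -> 'f'): "fbjidgi" -> "fbjidgi"
Op 6 (replace idx 1: 'b' -> 'i'): "fbjidgi" -> "fijidgi"
Op 7 (append 'a'): "fijidgi" -> "fijidgia"

Answer: fijidgia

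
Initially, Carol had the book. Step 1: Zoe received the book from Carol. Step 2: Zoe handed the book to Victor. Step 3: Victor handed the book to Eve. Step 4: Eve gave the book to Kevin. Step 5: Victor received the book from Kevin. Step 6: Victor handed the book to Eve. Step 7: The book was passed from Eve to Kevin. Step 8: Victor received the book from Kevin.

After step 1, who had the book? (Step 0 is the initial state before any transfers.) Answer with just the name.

Tracking the book holder through step 1:
After step 0 (start): Carol
After step 1: Zoe

At step 1, the holder is Zoe.

Answer: Zoe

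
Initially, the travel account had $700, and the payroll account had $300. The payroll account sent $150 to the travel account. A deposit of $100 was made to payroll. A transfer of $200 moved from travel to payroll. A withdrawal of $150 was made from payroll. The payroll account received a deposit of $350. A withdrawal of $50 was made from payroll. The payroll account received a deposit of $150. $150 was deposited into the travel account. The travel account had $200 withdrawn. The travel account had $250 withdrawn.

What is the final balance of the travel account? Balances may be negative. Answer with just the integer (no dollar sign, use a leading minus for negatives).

Tracking account balances step by step:
Start: travel=700, payroll=300
Event 1 (transfer 150 payroll -> travel): payroll: 300 - 150 = 150, travel: 700 + 150 = 850. Balances: travel=850, payroll=150
Event 2 (deposit 100 to payroll): payroll: 150 + 100 = 250. Balances: travel=850, payroll=250
Event 3 (transfer 200 travel -> payroll): travel: 850 - 200 = 650, payroll: 250 + 200 = 450. Balances: travel=650, payroll=450
Event 4 (withdraw 150 from payroll): payroll: 450 - 150 = 300. Balances: travel=650, payroll=300
Event 5 (deposit 350 to payroll): payroll: 300 + 350 = 650. Balances: travel=650, payroll=650
Event 6 (withdraw 50 from payroll): payroll: 650 - 50 = 600. Balances: travel=650, payroll=600
Event 7 (deposit 150 to payroll): payroll: 600 + 150 = 750. Balances: travel=650, payroll=750
Event 8 (deposit 150 to travel): travel: 650 + 150 = 800. Balances: travel=800, payroll=750
Event 9 (withdraw 200 from travel): travel: 800 - 200 = 600. Balances: travel=600, payroll=750
Event 10 (withdraw 250 from travel): travel: 600 - 250 = 350. Balances: travel=350, payroll=750

Final balance of travel: 350

Answer: 350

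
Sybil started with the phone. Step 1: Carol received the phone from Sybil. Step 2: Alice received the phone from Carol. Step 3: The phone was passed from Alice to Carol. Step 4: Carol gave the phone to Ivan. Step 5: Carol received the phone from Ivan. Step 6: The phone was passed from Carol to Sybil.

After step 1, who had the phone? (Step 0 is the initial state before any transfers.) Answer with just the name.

Answer: Carol

Derivation:
Tracking the phone holder through step 1:
After step 0 (start): Sybil
After step 1: Carol

At step 1, the holder is Carol.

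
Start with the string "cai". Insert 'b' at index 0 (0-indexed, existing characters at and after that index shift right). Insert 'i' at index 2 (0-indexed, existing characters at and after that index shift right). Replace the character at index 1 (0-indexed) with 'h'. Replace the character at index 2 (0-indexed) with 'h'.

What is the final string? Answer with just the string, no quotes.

Answer: bhhai

Derivation:
Applying each edit step by step:
Start: "cai"
Op 1 (insert 'b' at idx 0): "cai" -> "bcai"
Op 2 (insert 'i' at idx 2): "bcai" -> "bciai"
Op 3 (replace idx 1: 'c' -> 'h'): "bciai" -> "bhiai"
Op 4 (replace idx 2: 'i' -> 'h'): "bhiai" -> "bhhai"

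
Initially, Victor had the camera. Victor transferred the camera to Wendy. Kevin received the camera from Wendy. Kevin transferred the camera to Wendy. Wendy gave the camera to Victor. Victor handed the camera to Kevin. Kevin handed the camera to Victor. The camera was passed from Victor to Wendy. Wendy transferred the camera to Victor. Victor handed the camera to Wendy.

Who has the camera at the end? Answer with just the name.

Answer: Wendy

Derivation:
Tracking the camera through each event:
Start: Victor has the camera.
After event 1: Wendy has the camera.
After event 2: Kevin has the camera.
After event 3: Wendy has the camera.
After event 4: Victor has the camera.
After event 5: Kevin has the camera.
After event 6: Victor has the camera.
After event 7: Wendy has the camera.
After event 8: Victor has the camera.
After event 9: Wendy has the camera.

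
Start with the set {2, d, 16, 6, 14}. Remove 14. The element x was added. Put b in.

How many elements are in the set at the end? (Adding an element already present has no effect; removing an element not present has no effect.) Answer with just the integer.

Answer: 6

Derivation:
Tracking the set through each operation:
Start: {14, 16, 2, 6, d}
Event 1 (remove 14): removed. Set: {16, 2, 6, d}
Event 2 (add x): added. Set: {16, 2, 6, d, x}
Event 3 (add b): added. Set: {16, 2, 6, b, d, x}

Final set: {16, 2, 6, b, d, x} (size 6)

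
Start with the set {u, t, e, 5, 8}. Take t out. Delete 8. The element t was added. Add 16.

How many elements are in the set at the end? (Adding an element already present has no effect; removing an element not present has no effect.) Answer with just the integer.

Tracking the set through each operation:
Start: {5, 8, e, t, u}
Event 1 (remove t): removed. Set: {5, 8, e, u}
Event 2 (remove 8): removed. Set: {5, e, u}
Event 3 (add t): added. Set: {5, e, t, u}
Event 4 (add 16): added. Set: {16, 5, e, t, u}

Final set: {16, 5, e, t, u} (size 5)

Answer: 5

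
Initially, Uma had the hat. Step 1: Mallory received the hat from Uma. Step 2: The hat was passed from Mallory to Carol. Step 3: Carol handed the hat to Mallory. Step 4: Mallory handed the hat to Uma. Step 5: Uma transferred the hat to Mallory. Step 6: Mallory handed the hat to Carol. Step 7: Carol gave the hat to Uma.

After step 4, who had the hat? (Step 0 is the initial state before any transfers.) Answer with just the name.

Answer: Uma

Derivation:
Tracking the hat holder through step 4:
After step 0 (start): Uma
After step 1: Mallory
After step 2: Carol
After step 3: Mallory
After step 4: Uma

At step 4, the holder is Uma.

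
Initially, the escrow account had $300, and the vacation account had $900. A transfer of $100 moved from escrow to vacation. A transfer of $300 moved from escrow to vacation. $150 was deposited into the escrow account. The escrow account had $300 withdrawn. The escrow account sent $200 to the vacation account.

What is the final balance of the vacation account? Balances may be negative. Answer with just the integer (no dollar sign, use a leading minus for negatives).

Tracking account balances step by step:
Start: escrow=300, vacation=900
Event 1 (transfer 100 escrow -> vacation): escrow: 300 - 100 = 200, vacation: 900 + 100 = 1000. Balances: escrow=200, vacation=1000
Event 2 (transfer 300 escrow -> vacation): escrow: 200 - 300 = -100, vacation: 1000 + 300 = 1300. Balances: escrow=-100, vacation=1300
Event 3 (deposit 150 to escrow): escrow: -100 + 150 = 50. Balances: escrow=50, vacation=1300
Event 4 (withdraw 300 from escrow): escrow: 50 - 300 = -250. Balances: escrow=-250, vacation=1300
Event 5 (transfer 200 escrow -> vacation): escrow: -250 - 200 = -450, vacation: 1300 + 200 = 1500. Balances: escrow=-450, vacation=1500

Final balance of vacation: 1500

Answer: 1500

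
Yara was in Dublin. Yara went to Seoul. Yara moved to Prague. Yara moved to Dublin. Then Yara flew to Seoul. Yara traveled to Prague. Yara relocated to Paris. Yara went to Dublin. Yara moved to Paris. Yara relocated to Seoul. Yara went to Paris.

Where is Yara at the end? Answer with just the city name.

Tracking Yara's location:
Start: Yara is in Dublin.
After move 1: Dublin -> Seoul. Yara is in Seoul.
After move 2: Seoul -> Prague. Yara is in Prague.
After move 3: Prague -> Dublin. Yara is in Dublin.
After move 4: Dublin -> Seoul. Yara is in Seoul.
After move 5: Seoul -> Prague. Yara is in Prague.
After move 6: Prague -> Paris. Yara is in Paris.
After move 7: Paris -> Dublin. Yara is in Dublin.
After move 8: Dublin -> Paris. Yara is in Paris.
After move 9: Paris -> Seoul. Yara is in Seoul.
After move 10: Seoul -> Paris. Yara is in Paris.

Answer: Paris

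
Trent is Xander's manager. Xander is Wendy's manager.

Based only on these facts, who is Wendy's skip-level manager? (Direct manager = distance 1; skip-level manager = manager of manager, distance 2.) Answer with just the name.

Reconstructing the manager chain from the given facts:
  Trent -> Xander -> Wendy
(each arrow means 'manager of the next')
Positions in the chain (0 = top):
  position of Trent: 0
  position of Xander: 1
  position of Wendy: 2

Wendy is at position 2; the skip-level manager is 2 steps up the chain, i.e. position 0: Trent.

Answer: Trent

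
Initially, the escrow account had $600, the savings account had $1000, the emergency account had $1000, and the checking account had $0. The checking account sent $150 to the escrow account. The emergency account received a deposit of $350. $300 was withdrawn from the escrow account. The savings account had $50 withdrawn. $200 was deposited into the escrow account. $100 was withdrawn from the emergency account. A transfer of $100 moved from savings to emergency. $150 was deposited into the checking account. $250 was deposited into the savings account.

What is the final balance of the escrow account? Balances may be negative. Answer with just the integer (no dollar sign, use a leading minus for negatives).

Tracking account balances step by step:
Start: escrow=600, savings=1000, emergency=1000, checking=0
Event 1 (transfer 150 checking -> escrow): checking: 0 - 150 = -150, escrow: 600 + 150 = 750. Balances: escrow=750, savings=1000, emergency=1000, checking=-150
Event 2 (deposit 350 to emergency): emergency: 1000 + 350 = 1350. Balances: escrow=750, savings=1000, emergency=1350, checking=-150
Event 3 (withdraw 300 from escrow): escrow: 750 - 300 = 450. Balances: escrow=450, savings=1000, emergency=1350, checking=-150
Event 4 (withdraw 50 from savings): savings: 1000 - 50 = 950. Balances: escrow=450, savings=950, emergency=1350, checking=-150
Event 5 (deposit 200 to escrow): escrow: 450 + 200 = 650. Balances: escrow=650, savings=950, emergency=1350, checking=-150
Event 6 (withdraw 100 from emergency): emergency: 1350 - 100 = 1250. Balances: escrow=650, savings=950, emergency=1250, checking=-150
Event 7 (transfer 100 savings -> emergency): savings: 950 - 100 = 850, emergency: 1250 + 100 = 1350. Balances: escrow=650, savings=850, emergency=1350, checking=-150
Event 8 (deposit 150 to checking): checking: -150 + 150 = 0. Balances: escrow=650, savings=850, emergency=1350, checking=0
Event 9 (deposit 250 to savings): savings: 850 + 250 = 1100. Balances: escrow=650, savings=1100, emergency=1350, checking=0

Final balance of escrow: 650

Answer: 650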